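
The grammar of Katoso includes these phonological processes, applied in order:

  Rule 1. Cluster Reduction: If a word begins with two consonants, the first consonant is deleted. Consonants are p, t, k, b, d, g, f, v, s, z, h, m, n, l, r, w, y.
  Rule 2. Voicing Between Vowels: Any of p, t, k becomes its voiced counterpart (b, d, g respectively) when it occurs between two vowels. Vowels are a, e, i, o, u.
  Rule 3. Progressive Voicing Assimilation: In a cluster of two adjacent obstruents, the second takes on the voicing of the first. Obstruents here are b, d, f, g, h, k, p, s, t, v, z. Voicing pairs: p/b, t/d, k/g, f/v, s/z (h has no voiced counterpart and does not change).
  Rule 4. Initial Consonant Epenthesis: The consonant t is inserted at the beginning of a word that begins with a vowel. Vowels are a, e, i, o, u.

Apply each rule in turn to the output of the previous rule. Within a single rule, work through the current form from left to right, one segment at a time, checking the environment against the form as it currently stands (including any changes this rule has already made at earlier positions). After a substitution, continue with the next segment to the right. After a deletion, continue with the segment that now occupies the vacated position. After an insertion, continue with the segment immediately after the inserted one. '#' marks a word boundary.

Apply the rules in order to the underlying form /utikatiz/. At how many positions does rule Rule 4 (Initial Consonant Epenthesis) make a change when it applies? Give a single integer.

1

Rule 1 Cluster Reduction: no change — [utikatiz]
Rule 2 Voicing Between Vowels: [utikatiz] → [udigadiz]
Rule 3 Progressive Voicing Assimilation: no change — [udigadiz]
Rule 4 Initial Consonant Epenthesis: [udigadiz] → [tudigadiz]
Rule Rule 4 changed 1 position(s).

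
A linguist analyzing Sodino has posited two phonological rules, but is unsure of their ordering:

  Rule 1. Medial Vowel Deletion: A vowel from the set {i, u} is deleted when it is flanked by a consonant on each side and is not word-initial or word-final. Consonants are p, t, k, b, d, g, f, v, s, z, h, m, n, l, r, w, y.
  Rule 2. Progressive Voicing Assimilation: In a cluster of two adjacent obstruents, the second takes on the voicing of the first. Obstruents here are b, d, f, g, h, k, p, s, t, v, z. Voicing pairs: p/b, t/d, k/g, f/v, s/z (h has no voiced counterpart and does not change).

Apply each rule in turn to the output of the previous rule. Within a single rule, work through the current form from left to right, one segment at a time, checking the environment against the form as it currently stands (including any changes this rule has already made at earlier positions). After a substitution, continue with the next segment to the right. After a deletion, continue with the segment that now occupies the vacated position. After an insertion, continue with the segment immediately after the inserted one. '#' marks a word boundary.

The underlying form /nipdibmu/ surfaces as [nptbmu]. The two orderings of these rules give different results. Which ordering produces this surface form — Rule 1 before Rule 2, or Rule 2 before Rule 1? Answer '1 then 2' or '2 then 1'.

Order 1 then 2:
  1 Medial Vowel Deletion: [nipdibmu] → [npdbmu]
  2 Progressive Voicing Assimilation: [npdbmu] → [nptpmu]
  result: [nptpmu]
Order 2 then 1:
  2 Progressive Voicing Assimilation: [nipdibmu] → [niptibmu]
  1 Medial Vowel Deletion: [niptibmu] → [nptbmu]
  result: [nptbmu]

2 then 1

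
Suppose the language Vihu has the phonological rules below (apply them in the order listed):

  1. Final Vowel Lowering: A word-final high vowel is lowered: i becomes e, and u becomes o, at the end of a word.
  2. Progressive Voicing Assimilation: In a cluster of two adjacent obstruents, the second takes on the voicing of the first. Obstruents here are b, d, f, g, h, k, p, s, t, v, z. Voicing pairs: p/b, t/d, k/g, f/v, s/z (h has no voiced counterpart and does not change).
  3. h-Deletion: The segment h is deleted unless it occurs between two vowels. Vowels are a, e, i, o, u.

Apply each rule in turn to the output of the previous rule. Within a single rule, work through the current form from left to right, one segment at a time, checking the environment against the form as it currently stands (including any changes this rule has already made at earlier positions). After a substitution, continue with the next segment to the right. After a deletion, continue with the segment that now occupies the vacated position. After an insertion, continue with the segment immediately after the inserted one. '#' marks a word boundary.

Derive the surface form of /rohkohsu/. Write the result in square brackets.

[rokoso]

1 Final Vowel Lowering: [rohkohsu] → [rohkohso]
2 Progressive Voicing Assimilation: no change — [rohkohso]
3 h-Deletion: [rohkohso] → [rokoso]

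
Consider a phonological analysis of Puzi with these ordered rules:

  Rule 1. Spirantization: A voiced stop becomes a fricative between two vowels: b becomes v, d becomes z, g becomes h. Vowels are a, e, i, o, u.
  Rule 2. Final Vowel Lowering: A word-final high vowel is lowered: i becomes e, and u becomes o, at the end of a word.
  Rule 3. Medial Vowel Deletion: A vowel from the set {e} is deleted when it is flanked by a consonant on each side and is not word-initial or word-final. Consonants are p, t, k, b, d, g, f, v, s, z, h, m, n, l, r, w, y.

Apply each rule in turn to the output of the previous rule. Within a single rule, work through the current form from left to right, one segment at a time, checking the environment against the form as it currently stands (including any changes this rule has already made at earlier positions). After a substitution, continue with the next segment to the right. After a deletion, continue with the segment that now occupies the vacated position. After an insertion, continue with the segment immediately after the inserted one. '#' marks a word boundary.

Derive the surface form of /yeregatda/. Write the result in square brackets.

[yrhatda]

Rule 1 Spirantization: [yeregatda] → [yerehatda]
Rule 2 Final Vowel Lowering: no change — [yerehatda]
Rule 3 Medial Vowel Deletion: [yerehatda] → [yrhatda]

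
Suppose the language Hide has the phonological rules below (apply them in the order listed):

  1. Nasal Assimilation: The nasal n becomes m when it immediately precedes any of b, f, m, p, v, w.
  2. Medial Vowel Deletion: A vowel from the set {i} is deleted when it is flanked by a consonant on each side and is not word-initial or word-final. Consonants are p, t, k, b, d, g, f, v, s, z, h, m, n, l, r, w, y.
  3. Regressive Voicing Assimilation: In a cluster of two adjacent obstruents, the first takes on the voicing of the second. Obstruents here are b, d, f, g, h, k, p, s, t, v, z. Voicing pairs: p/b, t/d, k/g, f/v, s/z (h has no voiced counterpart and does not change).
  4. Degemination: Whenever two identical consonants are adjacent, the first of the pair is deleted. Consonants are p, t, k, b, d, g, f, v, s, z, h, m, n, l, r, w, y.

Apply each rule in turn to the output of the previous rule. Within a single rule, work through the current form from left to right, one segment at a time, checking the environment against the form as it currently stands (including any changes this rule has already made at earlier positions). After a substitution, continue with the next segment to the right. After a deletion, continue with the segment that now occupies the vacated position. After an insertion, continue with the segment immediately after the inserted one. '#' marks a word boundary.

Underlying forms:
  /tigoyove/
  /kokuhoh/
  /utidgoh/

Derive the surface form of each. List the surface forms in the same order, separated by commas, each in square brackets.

/tigoyove/:
  1 Nasal Assimilation: no change — [tigoyove]
  2 Medial Vowel Deletion: [tigoyove] → [tgoyove]
  3 Regressive Voicing Assimilation: [tgoyove] → [dgoyove]
  4 Degemination: no change — [dgoyove]
/kokuhoh/:
  1 Nasal Assimilation: no change — [kokuhoh]
  2 Medial Vowel Deletion: no change — [kokuhoh]
  3 Regressive Voicing Assimilation: no change — [kokuhoh]
  4 Degemination: no change — [kokuhoh]
/utidgoh/:
  1 Nasal Assimilation: no change — [utidgoh]
  2 Medial Vowel Deletion: [utidgoh] → [utdgoh]
  3 Regressive Voicing Assimilation: [utdgoh] → [uddgoh]
  4 Degemination: [uddgoh] → [udgoh]

[dgoyove], [kokuhoh], [udgoh]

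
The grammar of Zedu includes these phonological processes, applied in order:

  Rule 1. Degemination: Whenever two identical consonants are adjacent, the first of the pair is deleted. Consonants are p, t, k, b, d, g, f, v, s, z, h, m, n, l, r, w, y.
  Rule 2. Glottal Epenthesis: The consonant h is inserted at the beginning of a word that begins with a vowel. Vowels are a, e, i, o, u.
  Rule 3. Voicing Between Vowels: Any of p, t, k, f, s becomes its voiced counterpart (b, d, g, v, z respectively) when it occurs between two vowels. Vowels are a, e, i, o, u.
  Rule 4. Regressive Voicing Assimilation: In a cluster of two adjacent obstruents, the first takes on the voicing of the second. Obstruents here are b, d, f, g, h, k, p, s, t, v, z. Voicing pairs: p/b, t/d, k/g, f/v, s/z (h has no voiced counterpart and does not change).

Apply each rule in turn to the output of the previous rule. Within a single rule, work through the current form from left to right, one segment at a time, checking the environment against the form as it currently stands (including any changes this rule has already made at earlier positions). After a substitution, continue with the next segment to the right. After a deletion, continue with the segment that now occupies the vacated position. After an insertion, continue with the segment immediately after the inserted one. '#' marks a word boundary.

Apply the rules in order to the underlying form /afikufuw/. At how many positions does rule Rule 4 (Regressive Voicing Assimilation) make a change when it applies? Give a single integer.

Rule 1 Degemination: no change — [afikufuw]
Rule 2 Glottal Epenthesis: [afikufuw] → [hafikufuw]
Rule 3 Voicing Between Vowels: [hafikufuw] → [haviguvuw]
Rule 4 Regressive Voicing Assimilation: no change — [haviguvuw]
Rule Rule 4 changed 0 position(s).

0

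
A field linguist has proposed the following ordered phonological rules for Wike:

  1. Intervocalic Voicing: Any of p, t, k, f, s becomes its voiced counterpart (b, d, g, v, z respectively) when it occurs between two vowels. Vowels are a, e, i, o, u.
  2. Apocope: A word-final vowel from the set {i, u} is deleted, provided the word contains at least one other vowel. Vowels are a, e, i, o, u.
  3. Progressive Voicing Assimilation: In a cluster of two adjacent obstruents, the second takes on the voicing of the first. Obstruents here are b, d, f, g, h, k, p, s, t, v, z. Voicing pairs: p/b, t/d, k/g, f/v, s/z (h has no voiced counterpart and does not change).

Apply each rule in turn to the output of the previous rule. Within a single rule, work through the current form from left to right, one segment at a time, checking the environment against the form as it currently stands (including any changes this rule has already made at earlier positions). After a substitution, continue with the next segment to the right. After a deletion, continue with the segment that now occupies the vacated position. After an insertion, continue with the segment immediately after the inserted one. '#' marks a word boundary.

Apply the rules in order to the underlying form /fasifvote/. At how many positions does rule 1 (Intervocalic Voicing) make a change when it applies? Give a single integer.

1 Intervocalic Voicing: [fasifvote] → [fazifvode]
2 Apocope: no change — [fazifvode]
3 Progressive Voicing Assimilation: [fazifvode] → [faziffode]
Rule 1 changed 2 position(s).

2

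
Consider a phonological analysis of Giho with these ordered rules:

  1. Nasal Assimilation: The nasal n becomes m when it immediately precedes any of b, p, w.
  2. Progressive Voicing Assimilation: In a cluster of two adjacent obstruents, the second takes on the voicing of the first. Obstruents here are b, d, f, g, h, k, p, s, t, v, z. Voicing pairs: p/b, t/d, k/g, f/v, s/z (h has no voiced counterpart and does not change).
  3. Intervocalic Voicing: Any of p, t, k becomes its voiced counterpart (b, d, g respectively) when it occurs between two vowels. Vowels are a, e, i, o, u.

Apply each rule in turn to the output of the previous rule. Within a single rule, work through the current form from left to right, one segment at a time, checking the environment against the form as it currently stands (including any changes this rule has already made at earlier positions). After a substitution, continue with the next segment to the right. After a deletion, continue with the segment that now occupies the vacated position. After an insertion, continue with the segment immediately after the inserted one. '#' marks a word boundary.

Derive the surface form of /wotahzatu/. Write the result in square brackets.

1 Nasal Assimilation: no change — [wotahzatu]
2 Progressive Voicing Assimilation: [wotahzatu] → [wotahsatu]
3 Intervocalic Voicing: [wotahsatu] → [wodahsadu]

[wodahsadu]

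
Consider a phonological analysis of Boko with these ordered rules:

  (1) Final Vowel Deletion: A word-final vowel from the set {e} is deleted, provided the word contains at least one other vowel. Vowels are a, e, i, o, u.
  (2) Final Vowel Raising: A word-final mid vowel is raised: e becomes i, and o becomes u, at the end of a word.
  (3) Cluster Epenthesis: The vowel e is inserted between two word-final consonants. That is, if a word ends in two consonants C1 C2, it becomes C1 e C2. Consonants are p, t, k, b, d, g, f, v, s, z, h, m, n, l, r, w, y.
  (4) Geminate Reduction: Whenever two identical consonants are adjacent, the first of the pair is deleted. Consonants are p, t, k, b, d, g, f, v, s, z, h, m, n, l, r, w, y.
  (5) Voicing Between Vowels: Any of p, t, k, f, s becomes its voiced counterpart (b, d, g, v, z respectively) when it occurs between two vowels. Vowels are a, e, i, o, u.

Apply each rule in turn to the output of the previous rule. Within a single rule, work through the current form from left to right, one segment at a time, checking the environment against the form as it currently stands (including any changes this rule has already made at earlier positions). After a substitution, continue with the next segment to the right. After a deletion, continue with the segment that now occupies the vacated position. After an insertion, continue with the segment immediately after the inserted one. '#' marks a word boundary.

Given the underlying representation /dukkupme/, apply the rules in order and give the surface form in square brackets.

[dugubem]

(1) Final Vowel Deletion: [dukkupme] → [dukkupm]
(2) Final Vowel Raising: no change — [dukkupm]
(3) Cluster Epenthesis: [dukkupm] → [dukkupem]
(4) Geminate Reduction: [dukkupem] → [dukupem]
(5) Voicing Between Vowels: [dukupem] → [dugubem]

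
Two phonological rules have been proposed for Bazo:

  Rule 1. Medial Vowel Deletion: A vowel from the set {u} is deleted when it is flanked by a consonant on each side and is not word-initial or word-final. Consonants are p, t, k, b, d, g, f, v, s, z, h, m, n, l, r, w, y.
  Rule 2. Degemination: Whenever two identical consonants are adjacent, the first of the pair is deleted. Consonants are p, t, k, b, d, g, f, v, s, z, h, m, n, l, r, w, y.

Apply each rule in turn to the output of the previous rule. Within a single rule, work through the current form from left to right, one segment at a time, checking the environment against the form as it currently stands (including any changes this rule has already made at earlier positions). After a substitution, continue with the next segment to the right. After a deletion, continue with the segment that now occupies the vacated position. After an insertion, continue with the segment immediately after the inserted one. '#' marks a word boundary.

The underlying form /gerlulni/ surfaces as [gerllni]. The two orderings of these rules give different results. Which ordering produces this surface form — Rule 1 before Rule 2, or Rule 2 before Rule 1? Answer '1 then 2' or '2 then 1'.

Order 1 then 2:
  1 Medial Vowel Deletion: [gerlulni] → [gerllni]
  2 Degemination: [gerllni] → [gerlni]
  result: [gerlni]
Order 2 then 1:
  2 Degemination: no change — [gerlulni]
  1 Medial Vowel Deletion: [gerlulni] → [gerllni]
  result: [gerllni]

2 then 1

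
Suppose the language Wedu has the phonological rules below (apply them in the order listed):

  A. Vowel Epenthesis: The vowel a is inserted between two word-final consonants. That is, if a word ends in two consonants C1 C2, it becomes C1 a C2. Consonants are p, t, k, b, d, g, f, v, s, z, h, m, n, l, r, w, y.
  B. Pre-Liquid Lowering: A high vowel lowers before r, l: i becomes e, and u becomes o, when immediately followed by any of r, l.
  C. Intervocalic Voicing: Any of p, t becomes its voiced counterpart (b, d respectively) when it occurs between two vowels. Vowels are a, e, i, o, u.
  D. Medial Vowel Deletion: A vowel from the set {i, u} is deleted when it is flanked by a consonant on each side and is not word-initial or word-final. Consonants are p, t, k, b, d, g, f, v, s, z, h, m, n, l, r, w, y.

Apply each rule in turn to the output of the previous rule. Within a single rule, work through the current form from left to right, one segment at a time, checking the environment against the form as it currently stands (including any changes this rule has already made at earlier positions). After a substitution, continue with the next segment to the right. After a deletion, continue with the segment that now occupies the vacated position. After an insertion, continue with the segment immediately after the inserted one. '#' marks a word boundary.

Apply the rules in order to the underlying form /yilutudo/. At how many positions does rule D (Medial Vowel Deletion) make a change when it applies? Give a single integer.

2

A Vowel Epenthesis: no change — [yilutudo]
B Pre-Liquid Lowering: [yilutudo] → [yelutudo]
C Intervocalic Voicing: [yelutudo] → [yelududo]
D Medial Vowel Deletion: [yelududo] → [yelddo]
Rule D changed 2 position(s).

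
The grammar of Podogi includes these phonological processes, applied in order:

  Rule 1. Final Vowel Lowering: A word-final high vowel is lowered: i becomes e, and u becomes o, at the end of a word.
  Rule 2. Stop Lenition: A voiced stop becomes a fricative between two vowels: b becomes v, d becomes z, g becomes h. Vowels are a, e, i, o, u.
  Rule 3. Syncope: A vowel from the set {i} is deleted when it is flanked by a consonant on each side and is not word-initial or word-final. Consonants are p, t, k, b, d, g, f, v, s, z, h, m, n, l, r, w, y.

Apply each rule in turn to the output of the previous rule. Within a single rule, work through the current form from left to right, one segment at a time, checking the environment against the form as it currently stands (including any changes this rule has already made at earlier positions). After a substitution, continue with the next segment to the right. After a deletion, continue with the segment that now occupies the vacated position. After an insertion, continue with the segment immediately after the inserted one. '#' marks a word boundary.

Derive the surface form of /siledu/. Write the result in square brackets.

Rule 1 Final Vowel Lowering: [siledu] → [siledo]
Rule 2 Stop Lenition: [siledo] → [silezo]
Rule 3 Syncope: [silezo] → [slezo]

[slezo]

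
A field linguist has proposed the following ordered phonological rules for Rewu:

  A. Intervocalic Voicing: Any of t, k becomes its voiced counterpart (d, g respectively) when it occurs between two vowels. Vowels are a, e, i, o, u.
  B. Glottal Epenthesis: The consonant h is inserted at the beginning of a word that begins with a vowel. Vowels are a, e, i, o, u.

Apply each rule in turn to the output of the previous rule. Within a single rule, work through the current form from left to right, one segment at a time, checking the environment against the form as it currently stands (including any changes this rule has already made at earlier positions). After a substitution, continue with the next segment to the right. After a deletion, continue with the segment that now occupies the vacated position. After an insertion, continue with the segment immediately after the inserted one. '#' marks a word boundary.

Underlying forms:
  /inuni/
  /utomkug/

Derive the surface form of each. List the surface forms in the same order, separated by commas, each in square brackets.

/inuni/:
  A Intervocalic Voicing: no change — [inuni]
  B Glottal Epenthesis: [inuni] → [hinuni]
/utomkug/:
  A Intervocalic Voicing: [utomkug] → [udomkug]
  B Glottal Epenthesis: [udomkug] → [hudomkug]

[hinuni], [hudomkug]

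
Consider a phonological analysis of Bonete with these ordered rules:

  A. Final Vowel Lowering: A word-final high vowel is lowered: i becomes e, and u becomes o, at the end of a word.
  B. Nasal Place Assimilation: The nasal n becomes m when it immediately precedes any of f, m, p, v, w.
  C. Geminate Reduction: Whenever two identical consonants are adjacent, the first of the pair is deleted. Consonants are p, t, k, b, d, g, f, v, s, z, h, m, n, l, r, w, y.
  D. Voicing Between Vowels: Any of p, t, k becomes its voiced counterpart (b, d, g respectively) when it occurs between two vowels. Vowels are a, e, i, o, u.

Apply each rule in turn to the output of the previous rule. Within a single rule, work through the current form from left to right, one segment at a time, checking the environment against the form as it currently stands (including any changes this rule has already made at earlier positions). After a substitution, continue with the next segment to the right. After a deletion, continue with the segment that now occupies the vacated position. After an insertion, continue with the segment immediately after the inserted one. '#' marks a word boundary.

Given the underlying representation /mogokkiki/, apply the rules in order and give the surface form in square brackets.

[mogogige]

A Final Vowel Lowering: [mogokkiki] → [mogokkike]
B Nasal Place Assimilation: no change — [mogokkike]
C Geminate Reduction: [mogokkike] → [mogokike]
D Voicing Between Vowels: [mogokike] → [mogogige]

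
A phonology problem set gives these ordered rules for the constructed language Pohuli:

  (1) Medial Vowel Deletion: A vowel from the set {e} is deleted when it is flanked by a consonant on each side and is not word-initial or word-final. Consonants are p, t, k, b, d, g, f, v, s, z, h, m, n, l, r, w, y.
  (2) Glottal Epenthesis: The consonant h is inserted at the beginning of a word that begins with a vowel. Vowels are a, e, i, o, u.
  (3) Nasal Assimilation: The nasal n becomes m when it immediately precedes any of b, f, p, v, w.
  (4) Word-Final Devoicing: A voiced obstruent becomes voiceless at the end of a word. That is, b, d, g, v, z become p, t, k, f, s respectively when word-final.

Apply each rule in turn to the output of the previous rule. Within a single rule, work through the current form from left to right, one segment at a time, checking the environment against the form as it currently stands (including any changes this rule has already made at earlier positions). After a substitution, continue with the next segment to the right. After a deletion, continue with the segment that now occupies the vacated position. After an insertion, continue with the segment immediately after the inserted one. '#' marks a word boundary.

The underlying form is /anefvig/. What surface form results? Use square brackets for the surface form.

[hamfvik]

(1) Medial Vowel Deletion: [anefvig] → [anfvig]
(2) Glottal Epenthesis: [anfvig] → [hanfvig]
(3) Nasal Assimilation: [hanfvig] → [hamfvig]
(4) Word-Final Devoicing: [hamfvig] → [hamfvik]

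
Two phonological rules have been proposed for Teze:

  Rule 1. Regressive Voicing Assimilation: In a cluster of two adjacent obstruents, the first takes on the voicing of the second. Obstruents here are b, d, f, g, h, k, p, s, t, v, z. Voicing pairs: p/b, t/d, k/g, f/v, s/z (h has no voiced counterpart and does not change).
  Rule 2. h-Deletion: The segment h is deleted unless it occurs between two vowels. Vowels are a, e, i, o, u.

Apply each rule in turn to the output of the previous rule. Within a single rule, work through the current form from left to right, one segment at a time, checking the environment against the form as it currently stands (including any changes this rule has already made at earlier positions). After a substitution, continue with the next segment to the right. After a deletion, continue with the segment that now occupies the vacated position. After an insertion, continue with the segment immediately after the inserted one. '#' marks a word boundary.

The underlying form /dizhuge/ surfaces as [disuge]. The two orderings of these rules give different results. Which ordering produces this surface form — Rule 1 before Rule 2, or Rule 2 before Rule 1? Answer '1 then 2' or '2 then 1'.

Order 1 then 2:
  1 Regressive Voicing Assimilation: [dizhuge] → [dishuge]
  2 h-Deletion: [dishuge] → [disuge]
  result: [disuge]
Order 2 then 1:
  2 h-Deletion: [dizhuge] → [dizuge]
  1 Regressive Voicing Assimilation: no change — [dizuge]
  result: [dizuge]

1 then 2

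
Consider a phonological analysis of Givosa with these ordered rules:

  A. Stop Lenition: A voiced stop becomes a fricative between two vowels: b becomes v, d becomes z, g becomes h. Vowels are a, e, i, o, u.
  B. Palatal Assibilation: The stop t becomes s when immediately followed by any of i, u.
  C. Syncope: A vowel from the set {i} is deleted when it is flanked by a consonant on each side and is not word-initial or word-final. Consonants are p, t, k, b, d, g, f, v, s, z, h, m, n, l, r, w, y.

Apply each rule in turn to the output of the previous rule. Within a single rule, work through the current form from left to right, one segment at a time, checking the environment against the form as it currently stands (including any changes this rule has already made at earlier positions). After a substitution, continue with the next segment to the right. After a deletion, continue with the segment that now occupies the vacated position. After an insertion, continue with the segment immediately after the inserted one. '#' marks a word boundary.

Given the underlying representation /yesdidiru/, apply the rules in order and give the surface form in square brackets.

A Stop Lenition: [yesdidiru] → [yesdiziru]
B Palatal Assibilation: no change — [yesdiziru]
C Syncope: [yesdiziru] → [yesdzru]

[yesdzru]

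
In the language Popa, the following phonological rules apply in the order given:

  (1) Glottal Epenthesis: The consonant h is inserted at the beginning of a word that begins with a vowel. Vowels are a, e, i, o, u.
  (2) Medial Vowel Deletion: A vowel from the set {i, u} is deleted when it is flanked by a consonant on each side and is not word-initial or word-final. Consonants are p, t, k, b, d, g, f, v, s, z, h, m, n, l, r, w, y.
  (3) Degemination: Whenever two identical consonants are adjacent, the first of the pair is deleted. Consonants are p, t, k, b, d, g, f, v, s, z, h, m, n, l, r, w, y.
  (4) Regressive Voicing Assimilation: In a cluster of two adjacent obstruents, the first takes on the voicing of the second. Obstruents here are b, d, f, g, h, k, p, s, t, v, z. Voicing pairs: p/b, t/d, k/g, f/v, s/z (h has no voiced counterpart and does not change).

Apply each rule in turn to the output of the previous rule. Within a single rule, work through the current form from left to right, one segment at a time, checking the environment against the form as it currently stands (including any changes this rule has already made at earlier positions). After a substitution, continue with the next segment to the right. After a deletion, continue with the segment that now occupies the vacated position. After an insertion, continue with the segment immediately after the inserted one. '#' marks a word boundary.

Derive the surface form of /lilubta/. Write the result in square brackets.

(1) Glottal Epenthesis: no change — [lilubta]
(2) Medial Vowel Deletion: [lilubta] → [llbta]
(3) Degemination: [llbta] → [lbta]
(4) Regressive Voicing Assimilation: [lbta] → [lpta]

[lpta]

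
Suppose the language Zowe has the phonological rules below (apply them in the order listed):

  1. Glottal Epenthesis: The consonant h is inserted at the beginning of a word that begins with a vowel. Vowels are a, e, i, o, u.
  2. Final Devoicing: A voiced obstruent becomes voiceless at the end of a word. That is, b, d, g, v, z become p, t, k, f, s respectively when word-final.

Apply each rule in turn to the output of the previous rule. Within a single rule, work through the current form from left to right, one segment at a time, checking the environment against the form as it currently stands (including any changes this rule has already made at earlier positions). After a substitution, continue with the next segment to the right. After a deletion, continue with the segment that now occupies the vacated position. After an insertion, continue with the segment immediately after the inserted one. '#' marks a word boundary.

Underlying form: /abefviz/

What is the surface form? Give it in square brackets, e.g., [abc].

1 Glottal Epenthesis: [abefviz] → [habefviz]
2 Final Devoicing: [habefviz] → [habefvis]

[habefvis]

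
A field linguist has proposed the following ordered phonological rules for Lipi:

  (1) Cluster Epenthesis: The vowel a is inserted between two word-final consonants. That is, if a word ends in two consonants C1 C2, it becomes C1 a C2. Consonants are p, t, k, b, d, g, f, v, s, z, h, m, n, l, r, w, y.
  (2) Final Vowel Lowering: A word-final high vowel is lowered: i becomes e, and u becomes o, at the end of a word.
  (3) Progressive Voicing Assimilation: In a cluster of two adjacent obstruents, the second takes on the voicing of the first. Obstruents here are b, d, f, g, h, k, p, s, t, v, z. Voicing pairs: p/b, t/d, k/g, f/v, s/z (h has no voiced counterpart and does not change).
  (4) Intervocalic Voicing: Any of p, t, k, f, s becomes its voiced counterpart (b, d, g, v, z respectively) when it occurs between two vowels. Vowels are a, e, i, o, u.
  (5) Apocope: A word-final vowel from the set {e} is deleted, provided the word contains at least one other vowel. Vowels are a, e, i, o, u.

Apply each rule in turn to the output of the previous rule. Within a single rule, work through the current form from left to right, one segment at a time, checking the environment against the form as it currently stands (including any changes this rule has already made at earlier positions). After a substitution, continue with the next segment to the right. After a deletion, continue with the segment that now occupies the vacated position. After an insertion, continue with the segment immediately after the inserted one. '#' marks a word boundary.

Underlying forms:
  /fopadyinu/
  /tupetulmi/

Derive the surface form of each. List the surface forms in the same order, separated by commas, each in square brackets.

/fopadyinu/:
  (1) Cluster Epenthesis: no change — [fopadyinu]
  (2) Final Vowel Lowering: [fopadyinu] → [fopadyino]
  (3) Progressive Voicing Assimilation: no change — [fopadyino]
  (4) Intervocalic Voicing: [fopadyino] → [fobadyino]
  (5) Apocope: no change — [fobadyino]
/tupetulmi/:
  (1) Cluster Epenthesis: no change — [tupetulmi]
  (2) Final Vowel Lowering: [tupetulmi] → [tupetulme]
  (3) Progressive Voicing Assimilation: no change — [tupetulme]
  (4) Intervocalic Voicing: [tupetulme] → [tubedulme]
  (5) Apocope: [tubedulme] → [tubedulm]

[fobadyino], [tubedulm]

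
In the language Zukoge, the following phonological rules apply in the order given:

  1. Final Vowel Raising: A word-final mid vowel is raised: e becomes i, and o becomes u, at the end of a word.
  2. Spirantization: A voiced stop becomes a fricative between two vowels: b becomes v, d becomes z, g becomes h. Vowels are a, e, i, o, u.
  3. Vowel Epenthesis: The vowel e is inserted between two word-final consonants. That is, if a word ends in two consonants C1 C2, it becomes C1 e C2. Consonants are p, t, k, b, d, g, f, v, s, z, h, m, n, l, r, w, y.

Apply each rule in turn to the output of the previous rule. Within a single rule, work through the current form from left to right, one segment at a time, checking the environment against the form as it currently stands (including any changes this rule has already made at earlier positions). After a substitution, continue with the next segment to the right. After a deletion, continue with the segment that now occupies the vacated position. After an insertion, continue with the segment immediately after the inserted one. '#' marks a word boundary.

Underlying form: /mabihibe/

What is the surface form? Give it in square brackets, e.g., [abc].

[mavihivi]

1 Final Vowel Raising: [mabihibe] → [mabihibi]
2 Spirantization: [mabihibi] → [mavihivi]
3 Vowel Epenthesis: no change — [mavihivi]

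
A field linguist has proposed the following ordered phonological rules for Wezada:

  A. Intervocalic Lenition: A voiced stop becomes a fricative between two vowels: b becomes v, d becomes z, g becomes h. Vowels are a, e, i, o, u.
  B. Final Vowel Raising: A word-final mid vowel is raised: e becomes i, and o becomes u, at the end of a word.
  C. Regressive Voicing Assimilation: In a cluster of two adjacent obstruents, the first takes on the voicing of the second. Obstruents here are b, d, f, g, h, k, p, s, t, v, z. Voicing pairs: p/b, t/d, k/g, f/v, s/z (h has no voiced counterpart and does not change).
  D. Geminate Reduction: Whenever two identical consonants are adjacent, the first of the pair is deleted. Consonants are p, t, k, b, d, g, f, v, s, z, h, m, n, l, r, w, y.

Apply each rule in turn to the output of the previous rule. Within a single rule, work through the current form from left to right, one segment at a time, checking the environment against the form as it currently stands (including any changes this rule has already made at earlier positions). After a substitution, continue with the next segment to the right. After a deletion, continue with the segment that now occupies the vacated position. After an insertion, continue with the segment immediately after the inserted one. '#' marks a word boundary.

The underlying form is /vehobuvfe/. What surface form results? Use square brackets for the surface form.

[vehovufi]

A Intervocalic Lenition: [vehobuvfe] → [vehovuvfe]
B Final Vowel Raising: [vehovuvfe] → [vehovuvfi]
C Regressive Voicing Assimilation: [vehovuvfi] → [vehovuffi]
D Geminate Reduction: [vehovuffi] → [vehovufi]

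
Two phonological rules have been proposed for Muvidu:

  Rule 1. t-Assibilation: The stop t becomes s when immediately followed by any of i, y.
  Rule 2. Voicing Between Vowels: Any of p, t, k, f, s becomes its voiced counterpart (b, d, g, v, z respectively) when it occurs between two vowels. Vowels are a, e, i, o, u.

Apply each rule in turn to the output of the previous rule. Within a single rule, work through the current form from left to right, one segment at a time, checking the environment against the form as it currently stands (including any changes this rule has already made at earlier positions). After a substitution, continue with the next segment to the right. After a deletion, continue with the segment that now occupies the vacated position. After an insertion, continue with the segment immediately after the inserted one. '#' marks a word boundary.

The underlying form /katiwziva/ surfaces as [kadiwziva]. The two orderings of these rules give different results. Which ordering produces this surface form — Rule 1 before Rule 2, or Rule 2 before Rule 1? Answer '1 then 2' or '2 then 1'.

2 then 1

Order 1 then 2:
  1 t-Assibilation: [katiwziva] → [kasiwziva]
  2 Voicing Between Vowels: [kasiwziva] → [kaziwziva]
  result: [kaziwziva]
Order 2 then 1:
  2 Voicing Between Vowels: [katiwziva] → [kadiwziva]
  1 t-Assibilation: no change — [kadiwziva]
  result: [kadiwziva]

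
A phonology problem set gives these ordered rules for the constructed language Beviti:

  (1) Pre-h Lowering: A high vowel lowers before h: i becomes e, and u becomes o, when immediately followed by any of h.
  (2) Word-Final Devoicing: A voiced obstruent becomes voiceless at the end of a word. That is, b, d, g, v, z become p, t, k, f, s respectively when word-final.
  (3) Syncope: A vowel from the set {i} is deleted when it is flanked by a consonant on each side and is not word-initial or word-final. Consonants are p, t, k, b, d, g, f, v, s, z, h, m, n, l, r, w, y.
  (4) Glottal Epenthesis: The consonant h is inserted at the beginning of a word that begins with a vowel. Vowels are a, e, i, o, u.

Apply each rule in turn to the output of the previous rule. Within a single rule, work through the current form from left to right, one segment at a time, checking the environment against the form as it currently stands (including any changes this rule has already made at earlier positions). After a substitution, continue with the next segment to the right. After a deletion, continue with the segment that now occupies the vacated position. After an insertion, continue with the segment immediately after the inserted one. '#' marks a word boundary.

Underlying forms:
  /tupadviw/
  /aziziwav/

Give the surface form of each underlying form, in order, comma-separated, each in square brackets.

/tupadviw/:
  (1) Pre-h Lowering: no change — [tupadviw]
  (2) Word-Final Devoicing: no change — [tupadviw]
  (3) Syncope: [tupadviw] → [tupadvw]
  (4) Glottal Epenthesis: no change — [tupadvw]
/aziziwav/:
  (1) Pre-h Lowering: no change — [aziziwav]
  (2) Word-Final Devoicing: [aziziwav] → [aziziwaf]
  (3) Syncope: [aziziwaf] → [azzwaf]
  (4) Glottal Epenthesis: [azzwaf] → [hazzwaf]

[tupadvw], [hazzwaf]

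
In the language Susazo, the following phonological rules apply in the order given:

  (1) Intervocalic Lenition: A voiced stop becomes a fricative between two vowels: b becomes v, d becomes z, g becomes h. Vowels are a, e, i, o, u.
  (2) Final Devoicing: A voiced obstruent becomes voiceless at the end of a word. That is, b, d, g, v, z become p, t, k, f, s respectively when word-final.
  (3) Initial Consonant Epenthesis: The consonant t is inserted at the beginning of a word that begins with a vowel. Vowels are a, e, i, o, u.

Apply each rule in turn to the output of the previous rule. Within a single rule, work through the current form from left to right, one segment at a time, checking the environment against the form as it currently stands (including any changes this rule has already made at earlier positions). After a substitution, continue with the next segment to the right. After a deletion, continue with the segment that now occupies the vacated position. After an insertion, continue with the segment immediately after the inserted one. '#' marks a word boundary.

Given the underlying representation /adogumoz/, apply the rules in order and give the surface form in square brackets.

[tazohumos]

(1) Intervocalic Lenition: [adogumoz] → [azohumoz]
(2) Final Devoicing: [azohumoz] → [azohumos]
(3) Initial Consonant Epenthesis: [azohumos] → [tazohumos]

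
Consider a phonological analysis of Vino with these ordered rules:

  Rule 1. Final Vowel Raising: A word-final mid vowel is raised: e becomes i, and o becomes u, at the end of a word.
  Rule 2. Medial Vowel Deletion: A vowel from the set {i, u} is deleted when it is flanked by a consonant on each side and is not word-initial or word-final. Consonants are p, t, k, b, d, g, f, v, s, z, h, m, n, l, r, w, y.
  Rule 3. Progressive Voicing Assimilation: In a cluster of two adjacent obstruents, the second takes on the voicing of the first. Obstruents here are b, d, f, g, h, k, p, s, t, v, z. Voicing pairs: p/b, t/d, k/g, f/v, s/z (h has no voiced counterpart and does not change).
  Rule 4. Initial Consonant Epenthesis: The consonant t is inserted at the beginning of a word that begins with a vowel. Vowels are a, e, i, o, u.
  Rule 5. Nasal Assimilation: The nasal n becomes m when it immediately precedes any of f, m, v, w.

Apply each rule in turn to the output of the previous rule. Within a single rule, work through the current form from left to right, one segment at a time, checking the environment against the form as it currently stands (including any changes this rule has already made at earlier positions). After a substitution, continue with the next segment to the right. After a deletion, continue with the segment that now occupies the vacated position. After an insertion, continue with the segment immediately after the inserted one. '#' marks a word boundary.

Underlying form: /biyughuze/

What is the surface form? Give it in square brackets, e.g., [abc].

Rule 1 Final Vowel Raising: [biyughuze] → [biyughuzi]
Rule 2 Medial Vowel Deletion: [biyughuzi] → [byghzi]
Rule 3 Progressive Voicing Assimilation: [byghzi] → [byghsi]
Rule 4 Initial Consonant Epenthesis: no change — [byghsi]
Rule 5 Nasal Assimilation: no change — [byghsi]

[byghsi]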